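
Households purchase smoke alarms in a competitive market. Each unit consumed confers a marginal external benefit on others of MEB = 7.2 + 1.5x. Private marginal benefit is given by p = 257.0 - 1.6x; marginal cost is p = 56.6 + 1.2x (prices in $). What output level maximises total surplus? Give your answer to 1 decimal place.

Social marginal benefit = demand + MEB = 264.2 - 0.1x.
Set SMB = MC: 264.2 - 0.1x = 56.6 + 1.2x → x* = 159.6923.

x* = 159.7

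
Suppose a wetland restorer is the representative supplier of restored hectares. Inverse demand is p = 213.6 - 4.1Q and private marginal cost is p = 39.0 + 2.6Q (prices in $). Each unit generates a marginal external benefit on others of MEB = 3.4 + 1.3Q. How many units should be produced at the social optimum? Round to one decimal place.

Q* = 33.0

Social marginal cost = private MC − MEB = 35.6 + 1.3Q.
Set SMC = demand: 35.6 + 1.3Q = 213.6 - 4.1Q → Q* = 32.9630.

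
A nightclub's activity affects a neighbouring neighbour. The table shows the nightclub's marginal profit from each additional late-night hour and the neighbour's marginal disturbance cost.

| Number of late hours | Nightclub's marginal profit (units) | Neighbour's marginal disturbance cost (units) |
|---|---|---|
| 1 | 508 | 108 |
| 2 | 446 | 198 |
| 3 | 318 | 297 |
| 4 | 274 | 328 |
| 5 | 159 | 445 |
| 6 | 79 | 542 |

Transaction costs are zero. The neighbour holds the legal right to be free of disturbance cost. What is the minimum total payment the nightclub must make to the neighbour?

603

Efficient level: marginal profit ≥ marginal disturbance cost through level 3, so k* = 3.
With the neighbour holding the right, the nightclub must at least compensate total damage at k*: 108 + 198 + 297 = 603.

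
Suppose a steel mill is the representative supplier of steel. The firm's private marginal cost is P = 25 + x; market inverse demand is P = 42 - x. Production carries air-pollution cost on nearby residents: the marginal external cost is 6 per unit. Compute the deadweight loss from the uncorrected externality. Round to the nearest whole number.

Market equilibrium (private): 25 + x = 42 - x → x_m = 8.5000.
Social marginal cost = private MC + MEC = 31 + x.
Set SMC = demand: 31 + x = 42 - x → x* = 5.5000.
Height of the DWL triangle at x_m is SMC(x_m) − demand(x_m) = MEC(x_m) = 6.0000.
DWL = ½ × 3.0000 × 6.0000 = 9.0000.

DWL = 9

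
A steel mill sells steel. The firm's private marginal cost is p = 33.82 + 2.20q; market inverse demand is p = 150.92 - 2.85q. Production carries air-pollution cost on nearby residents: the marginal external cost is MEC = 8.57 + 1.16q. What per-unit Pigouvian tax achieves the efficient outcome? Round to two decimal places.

Social marginal cost = private MC + MEC = 42.39 + 3.36q.
Set SMC = demand: 42.39 + 3.36q = 150.92 - 2.85q → q* = 17.4767.
The Pigouvian tax equals MEC at q*: 8.57 + 1.16×17.4767 = 28.8430.

tax = 28.84 per unit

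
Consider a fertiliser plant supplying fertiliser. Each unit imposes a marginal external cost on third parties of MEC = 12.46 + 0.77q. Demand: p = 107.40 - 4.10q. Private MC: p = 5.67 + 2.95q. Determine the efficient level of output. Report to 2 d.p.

Social marginal cost = private MC + MEC = 18.13 + 3.72q.
Set SMC = demand: 18.13 + 3.72q = 107.40 - 4.10q → q* = 11.4156.

q* = 11.42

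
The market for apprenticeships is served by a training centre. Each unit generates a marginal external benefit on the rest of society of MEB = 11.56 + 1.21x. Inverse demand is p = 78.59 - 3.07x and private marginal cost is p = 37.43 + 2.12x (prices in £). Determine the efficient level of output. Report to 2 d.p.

x* = 13.25

Social marginal cost = private MC − MEB = 25.87 + 0.91x.
Set SMC = demand: 25.87 + 0.91x = 78.59 - 3.07x → x* = 13.2462.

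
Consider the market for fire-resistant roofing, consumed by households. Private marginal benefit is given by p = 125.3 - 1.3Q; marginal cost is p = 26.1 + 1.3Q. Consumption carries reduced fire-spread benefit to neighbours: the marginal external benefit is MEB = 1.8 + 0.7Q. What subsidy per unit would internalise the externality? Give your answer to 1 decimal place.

subsidy = 39.0 per unit

Social marginal benefit = demand + MEB = 127.1 - 0.6Q.
Set SMB = MC: 127.1 - 0.6Q = 26.1 + 1.3Q → Q* = 53.1579.
The Pigouvian subsidy equals MEB at Q*: 1.8 + 0.7×53.1579 = 39.0105.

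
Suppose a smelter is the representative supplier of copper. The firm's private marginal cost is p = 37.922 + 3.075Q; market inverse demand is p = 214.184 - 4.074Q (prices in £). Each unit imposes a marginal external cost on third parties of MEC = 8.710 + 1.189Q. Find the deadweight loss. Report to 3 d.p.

DWL = £86.707

Market equilibrium (private): 37.922 + 3.075Q = 214.184 - 4.074Q → Q_m = 24.6555.
Social marginal cost = private MC + MEC = 46.632 + 4.264Q.
Set SMC = demand: 46.632 + 4.264Q = 214.184 - 4.074Q → Q* = 20.0950.
The welfare-loss triangle has base |Q_m − Q*| and height MEC(Q_m) (the vertical gap between SMC and demand is zero at Q* and MEC at Q_m).
DWL = ½ × 4.5605 × 38.0254 = 86.7074.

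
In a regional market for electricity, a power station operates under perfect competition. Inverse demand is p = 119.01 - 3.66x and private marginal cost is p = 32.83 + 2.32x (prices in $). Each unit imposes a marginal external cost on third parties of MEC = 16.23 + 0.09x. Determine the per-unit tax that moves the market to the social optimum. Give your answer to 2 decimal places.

Social marginal cost = private MC + MEC = 49.06 + 2.41x.
Set SMC = demand: 49.06 + 2.41x = 119.01 - 3.66x → x* = 11.5239.
The Pigouvian tax equals MEC at x*: 16.23 + 0.09×11.5239 = 17.2672.

tax = $17.27 per unit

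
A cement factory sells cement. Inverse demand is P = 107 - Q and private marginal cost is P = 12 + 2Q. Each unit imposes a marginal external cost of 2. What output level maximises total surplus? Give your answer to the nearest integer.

Q* = 31

Social marginal cost = private MC + MEC = 14 + 2Q.
Set SMC = demand: 14 + 2Q = 107 - Q → Q* = 31.0000.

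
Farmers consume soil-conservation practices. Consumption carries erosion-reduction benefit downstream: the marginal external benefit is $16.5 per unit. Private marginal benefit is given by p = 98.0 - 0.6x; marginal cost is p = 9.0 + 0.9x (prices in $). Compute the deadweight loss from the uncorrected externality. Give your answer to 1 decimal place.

DWL = $90.8

Market equilibrium (private): 9.0 + 0.9x = 98.0 - 0.6x → x_m = 59.3333.
Social marginal benefit = demand + MEB = 114.5 - 0.6x.
Set SMB = MC: 114.5 - 0.6x = 9.0 + 0.9x → x* = 70.3333.
The welfare-loss triangle has base |x_m − x*| and height MEB(x_m) (the vertical gap between SMB and MC is zero at x* and MEB at x_m).
DWL = ½ × 11.0000 × 16.5000 = 90.7500.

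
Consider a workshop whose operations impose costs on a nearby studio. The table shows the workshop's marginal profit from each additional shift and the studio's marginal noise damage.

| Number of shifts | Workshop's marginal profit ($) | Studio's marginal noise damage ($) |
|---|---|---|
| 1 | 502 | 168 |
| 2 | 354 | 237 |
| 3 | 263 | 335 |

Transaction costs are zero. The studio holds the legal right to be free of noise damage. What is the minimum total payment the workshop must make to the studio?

Efficient level: marginal profit ≥ marginal noise damage through level 2, so k* = 2.
With the studio holding the right, the workshop must at least compensate total damage at k*: 168 + 237 = 405.

$405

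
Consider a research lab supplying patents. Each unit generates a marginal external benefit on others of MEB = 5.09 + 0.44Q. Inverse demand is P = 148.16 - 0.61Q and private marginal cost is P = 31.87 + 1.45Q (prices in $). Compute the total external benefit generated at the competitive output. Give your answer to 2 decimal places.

$988.43

Market equilibrium (private): 31.87 + 1.45Q = 148.16 - 0.61Q → Q_m = 56.4515.
Total external benefit = ∫₀^{Q_m} (5.09 + 0.44Q) dQ = 5.09×56.4515 + ½×0.44×56.4515² = 988.4279.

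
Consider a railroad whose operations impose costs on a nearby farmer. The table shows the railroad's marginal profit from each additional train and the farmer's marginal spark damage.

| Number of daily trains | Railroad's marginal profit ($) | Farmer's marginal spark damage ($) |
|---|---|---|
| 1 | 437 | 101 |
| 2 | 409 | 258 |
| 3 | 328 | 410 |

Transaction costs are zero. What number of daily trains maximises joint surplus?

2

Bargaining reaches the level where marginal profit last exceeds marginal spark damage.
That holds through level 2 (409 ≥ 258) but not at 3 (328 < 410).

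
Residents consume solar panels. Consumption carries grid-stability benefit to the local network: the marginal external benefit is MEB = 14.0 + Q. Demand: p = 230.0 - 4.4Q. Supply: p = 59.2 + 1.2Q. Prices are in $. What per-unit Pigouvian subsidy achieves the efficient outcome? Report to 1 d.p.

Social marginal benefit = demand + MEB = 244.0 - 3.4Q.
Set SMB = MC: 244.0 - 3.4Q = 59.2 + 1.2Q → Q* = 40.1739.
The Pigouvian subsidy equals MEB at Q*: 14.0 + 1.0×40.1739 = 54.1739.

subsidy = $54.2 per unit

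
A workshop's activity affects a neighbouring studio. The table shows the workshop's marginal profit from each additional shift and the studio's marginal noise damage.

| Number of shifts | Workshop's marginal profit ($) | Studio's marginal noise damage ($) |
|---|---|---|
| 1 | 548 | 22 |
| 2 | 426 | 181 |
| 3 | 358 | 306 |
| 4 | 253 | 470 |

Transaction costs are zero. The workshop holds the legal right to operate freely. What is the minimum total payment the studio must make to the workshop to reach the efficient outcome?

Left alone the workshop would choose level 4 (marginal profit stays positive).
Efficient level: k* = 3 (marginal profit ≥ marginal noise damage through 3).
The studio must at least cover the workshop's forgone profit from cutting 4→3: 253 = 253.

$253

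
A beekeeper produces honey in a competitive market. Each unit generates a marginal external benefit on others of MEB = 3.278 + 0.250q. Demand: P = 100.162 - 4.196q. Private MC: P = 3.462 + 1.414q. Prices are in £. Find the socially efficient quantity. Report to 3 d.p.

q* = 18.653

Social marginal cost = private MC − MEB = 0.184 + 1.164q.
Set SMC = demand: 0.184 + 1.164q = 100.162 - 4.196q → q* = 18.6526.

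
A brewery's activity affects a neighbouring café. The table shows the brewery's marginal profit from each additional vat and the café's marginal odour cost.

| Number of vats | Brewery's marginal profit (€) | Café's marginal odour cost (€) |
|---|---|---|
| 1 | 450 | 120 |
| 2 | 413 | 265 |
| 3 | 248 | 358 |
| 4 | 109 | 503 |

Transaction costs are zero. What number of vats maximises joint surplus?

2

Bargaining reaches the level where marginal profit last exceeds marginal odour cost.
That holds through level 2 (413 ≥ 265) but not at 3 (248 < 358).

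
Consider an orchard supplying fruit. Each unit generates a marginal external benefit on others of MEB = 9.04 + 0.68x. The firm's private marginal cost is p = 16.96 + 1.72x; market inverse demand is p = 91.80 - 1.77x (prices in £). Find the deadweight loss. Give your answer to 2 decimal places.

DWL = £99.29

Market equilibrium (private): 16.96 + 1.72x = 91.80 - 1.77x → x_m = 21.4441.
Social marginal cost = private MC − MEB = 7.92 + 1.04x.
Set SMC = demand: 7.92 + 1.04x = 91.80 - 1.77x → x* = 29.8505.
The loss is the area between SMC and demand from x* to x_m; with linear curves that's a triangle of height MEB(x_m).
DWL = ½ × 8.4064 × 23.6220 = 99.2880.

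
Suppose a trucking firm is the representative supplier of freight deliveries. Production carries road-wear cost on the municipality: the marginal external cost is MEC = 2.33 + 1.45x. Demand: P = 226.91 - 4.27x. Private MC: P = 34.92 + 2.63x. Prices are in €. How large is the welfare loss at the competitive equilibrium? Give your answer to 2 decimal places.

Market equilibrium (private): 34.92 + 2.63x = 226.91 - 4.27x → x_m = 27.8246.
Social marginal cost = private MC + MEC = 37.25 + 4.08x.
Set SMC = demand: 37.25 + 4.08x = 226.91 - 4.27x → x* = 22.7138.
The loss is the area between SMC and demand from x* to x_m; with linear curves that's a triangle of height MEC(x_m).
DWL = ½ × 5.1108 × 42.6757 = 109.0535.

DWL = €109.05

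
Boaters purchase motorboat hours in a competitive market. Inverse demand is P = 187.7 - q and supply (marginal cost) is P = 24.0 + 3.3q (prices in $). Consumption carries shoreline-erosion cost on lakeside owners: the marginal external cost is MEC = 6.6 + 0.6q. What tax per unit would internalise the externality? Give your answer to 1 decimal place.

tax = $25.8 per unit

Social marginal benefit = demand − MEC = 181.1 - 1.6q.
Set SMB = MC: 181.1 - 1.6q = 24.0 + 3.3q → q* = 32.0612.
The Pigouvian tax equals MEC at q*: 6.6 + 0.6×32.0612 = 25.8367.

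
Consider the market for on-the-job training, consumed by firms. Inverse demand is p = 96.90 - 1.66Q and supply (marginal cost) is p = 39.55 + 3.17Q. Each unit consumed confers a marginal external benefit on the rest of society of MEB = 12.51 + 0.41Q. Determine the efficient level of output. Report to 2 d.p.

Social marginal benefit = demand + MEB = 109.41 - 1.25Q.
Set SMB = MC: 109.41 - 1.25Q = 39.55 + 3.17Q → Q* = 15.8054.

Q* = 15.81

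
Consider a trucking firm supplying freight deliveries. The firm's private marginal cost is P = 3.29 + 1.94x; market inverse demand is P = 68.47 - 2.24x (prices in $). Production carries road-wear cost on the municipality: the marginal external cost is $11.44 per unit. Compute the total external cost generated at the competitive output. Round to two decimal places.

$178.39

Market equilibrium (private): 3.29 + 1.94x = 68.47 - 2.24x → x_m = 15.5933.
Total external cost = MEC × x_m = 11.44 × 15.5933 = 178.3874.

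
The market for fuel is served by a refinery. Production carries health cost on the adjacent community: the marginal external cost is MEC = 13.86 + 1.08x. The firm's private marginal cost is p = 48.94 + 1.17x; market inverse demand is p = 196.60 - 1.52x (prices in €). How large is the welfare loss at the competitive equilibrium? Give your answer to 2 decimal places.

DWL = €709.55

Market equilibrium (private): 48.94 + 1.17x = 196.60 - 1.52x → x_m = 54.8922.
Social marginal cost = private MC + MEC = 62.80 + 2.25x.
Set SMC = demand: 62.80 + 2.25x = 196.60 - 1.52x → x* = 35.4907.
The welfare-loss triangle has base |x_m − x*| and height MEC(x_m) (the vertical gap between SMC and demand is zero at x* and MEC at x_m).
DWL = ½ × 19.4015 × 73.1436 = 709.5478.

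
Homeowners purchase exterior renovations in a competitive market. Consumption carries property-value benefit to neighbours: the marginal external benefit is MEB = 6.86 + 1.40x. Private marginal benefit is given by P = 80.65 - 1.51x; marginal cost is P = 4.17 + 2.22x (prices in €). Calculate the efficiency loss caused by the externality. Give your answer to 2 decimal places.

DWL = €271.44

Market equilibrium (private): 4.17 + 2.22x = 80.65 - 1.51x → x_m = 20.5040.
Social marginal benefit = demand + MEB = 87.51 - 0.11x.
Set SMB = MC: 87.51 - 0.11x = 4.17 + 2.22x → x* = 35.7682.
Between x* and x_m the wedge SMB − MC runs linearly from 0 to MEB(x_m), so the loss is a triangle.
DWL = ½ × 15.2642 × 35.5656 = 271.4402.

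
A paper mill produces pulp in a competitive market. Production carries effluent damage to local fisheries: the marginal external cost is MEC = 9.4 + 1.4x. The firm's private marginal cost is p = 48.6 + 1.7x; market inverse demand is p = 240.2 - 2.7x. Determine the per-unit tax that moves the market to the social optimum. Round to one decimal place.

tax = 53.4 per unit

Social marginal cost = private MC + MEC = 58.0 + 3.1x.
Set SMC = demand: 58.0 + 3.1x = 240.2 - 2.7x → x* = 31.4138.
The Pigouvian tax equals MEC at x*: 9.4 + 1.4×31.4138 = 53.3793.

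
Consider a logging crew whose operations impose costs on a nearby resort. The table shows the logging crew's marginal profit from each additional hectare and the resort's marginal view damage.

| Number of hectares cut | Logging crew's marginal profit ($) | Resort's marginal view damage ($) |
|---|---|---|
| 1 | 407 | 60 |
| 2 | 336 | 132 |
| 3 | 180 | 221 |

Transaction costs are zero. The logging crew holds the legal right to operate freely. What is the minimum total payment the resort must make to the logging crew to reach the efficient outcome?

Left alone the logging crew would choose level 3 (marginal profit stays positive).
Efficient level: k* = 2 (marginal profit ≥ marginal view damage through 2).
The resort must at least cover the logging crew's forgone profit from cutting 3→2: 180 = 180.

$180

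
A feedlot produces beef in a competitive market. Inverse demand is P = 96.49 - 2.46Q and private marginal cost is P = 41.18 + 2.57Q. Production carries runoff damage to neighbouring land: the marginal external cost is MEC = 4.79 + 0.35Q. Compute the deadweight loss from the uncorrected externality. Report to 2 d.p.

DWL = 6.94

Market equilibrium (private): 41.18 + 2.57Q = 96.49 - 2.46Q → Q_m = 10.9960.
Social marginal cost = private MC + MEC = 45.97 + 2.92Q.
Set SMC = demand: 45.97 + 2.92Q = 96.49 - 2.46Q → Q* = 9.3903.
The welfare-loss triangle has base |Q_m − Q*| and height MEC(Q_m) (the vertical gap between SMC and demand is zero at Q* and MEC at Q_m).
DWL = ½ × 1.6057 × 8.6386 = 6.9355.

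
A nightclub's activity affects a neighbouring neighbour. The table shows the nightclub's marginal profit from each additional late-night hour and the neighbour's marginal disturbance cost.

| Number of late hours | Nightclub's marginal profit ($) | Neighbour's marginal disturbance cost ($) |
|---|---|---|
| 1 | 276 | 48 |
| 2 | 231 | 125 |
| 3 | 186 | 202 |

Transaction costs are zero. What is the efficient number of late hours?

2

Bargaining reaches the level where marginal profit last exceeds marginal disturbance cost.
That holds through level 2 (231 ≥ 125) but not at 3 (186 < 202).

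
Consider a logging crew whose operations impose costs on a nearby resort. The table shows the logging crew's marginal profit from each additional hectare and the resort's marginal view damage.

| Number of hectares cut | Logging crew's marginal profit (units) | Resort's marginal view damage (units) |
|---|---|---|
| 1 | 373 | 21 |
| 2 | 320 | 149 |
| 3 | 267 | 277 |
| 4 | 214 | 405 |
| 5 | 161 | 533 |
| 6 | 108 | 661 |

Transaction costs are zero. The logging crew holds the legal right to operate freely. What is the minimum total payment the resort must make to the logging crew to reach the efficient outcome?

Left alone the logging crew would choose level 6 (marginal profit stays positive).
Efficient level: k* = 2 (marginal profit ≥ marginal view damage through 2).
The resort must at least cover the logging crew's forgone profit from cutting 6→2: 267 + 214 + 161 + 108 = 750.

750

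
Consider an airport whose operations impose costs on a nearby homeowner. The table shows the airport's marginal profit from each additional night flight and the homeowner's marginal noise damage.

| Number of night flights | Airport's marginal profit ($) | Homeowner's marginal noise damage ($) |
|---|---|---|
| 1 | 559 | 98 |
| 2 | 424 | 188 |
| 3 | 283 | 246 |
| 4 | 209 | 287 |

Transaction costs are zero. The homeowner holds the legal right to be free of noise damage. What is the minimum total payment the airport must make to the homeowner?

$532

Efficient level: marginal profit ≥ marginal noise damage through level 3, so k* = 3.
With the homeowner holding the right, the airport must at least compensate total damage at k*: 98 + 188 + 246 = 532.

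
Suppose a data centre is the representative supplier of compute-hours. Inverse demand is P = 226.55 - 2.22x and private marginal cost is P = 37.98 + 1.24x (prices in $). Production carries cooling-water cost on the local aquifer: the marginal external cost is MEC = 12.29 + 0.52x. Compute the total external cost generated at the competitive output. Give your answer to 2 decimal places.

$1442.07

Market equilibrium (private): 37.98 + 1.24x = 226.55 - 2.22x → x_m = 54.5000.
Total external cost = ∫₀^{x_m} (12.29 + 0.52x) dx = 12.29×54.5000 + ½×0.52×54.5000² = 1442.0700.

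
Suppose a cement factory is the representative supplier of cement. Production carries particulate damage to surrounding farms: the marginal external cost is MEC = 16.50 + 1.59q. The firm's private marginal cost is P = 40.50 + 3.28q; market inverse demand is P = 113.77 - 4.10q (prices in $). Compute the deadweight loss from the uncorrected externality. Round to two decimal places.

Market equilibrium (private): 40.50 + 3.28q = 113.77 - 4.10q → q_m = 9.9282.
Social marginal cost = private MC + MEC = 57.00 + 4.87q.
Set SMC = demand: 57.00 + 4.87q = 113.77 - 4.10q → q* = 6.3289.
Height of the DWL triangle at q_m is SMC(q_m) − demand(q_m) = MEC(q_m) = 32.2858.
DWL = ½ × 3.5993 × 32.2858 = 58.1031.

DWL = $58.10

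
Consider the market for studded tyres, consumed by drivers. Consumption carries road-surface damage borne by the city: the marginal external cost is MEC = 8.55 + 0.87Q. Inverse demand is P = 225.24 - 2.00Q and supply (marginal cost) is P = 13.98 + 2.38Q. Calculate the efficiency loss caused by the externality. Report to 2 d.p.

DWL = 243.00

Market equilibrium (private): 13.98 + 2.38Q = 225.24 - 2.00Q → Q_m = 48.2329.
Social marginal benefit = demand − MEC = 216.69 - 2.87Q.
Set SMB = MC: 216.69 - 2.87Q = 13.98 + 2.38Q → Q* = 38.6114.
The loss is the area between SMB and MC from Q* to Q_m; with linear curves that's a triangle of height MEC(Q_m).
DWL = ½ × 9.6215 × 50.5126 = 243.0035.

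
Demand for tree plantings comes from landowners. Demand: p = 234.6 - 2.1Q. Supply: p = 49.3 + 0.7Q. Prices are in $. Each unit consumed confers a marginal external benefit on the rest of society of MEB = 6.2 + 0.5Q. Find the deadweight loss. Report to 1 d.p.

DWL = $335.6

Market equilibrium (private): 49.3 + 0.7Q = 234.6 - 2.1Q → Q_m = 66.1786.
Social marginal benefit = demand + MEB = 240.8 - 1.6Q.
Set SMB = MC: 240.8 - 1.6Q = 49.3 + 0.7Q → Q* = 83.2609.
Between Q* and Q_m the wedge SMB − MC runs linearly from 0 to MEB(Q_m), so the loss is a triangle.
DWL = ½ × 17.0823 × 39.2893 = 335.5758.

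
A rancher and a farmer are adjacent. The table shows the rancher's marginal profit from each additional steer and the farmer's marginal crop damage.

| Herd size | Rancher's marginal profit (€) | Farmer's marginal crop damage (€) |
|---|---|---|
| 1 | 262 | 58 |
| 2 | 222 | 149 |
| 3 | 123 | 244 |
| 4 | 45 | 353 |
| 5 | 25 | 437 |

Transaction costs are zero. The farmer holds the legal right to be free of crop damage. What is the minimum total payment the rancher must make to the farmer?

€207

Efficient level: marginal profit ≥ marginal crop damage through level 2, so k* = 2.
With the farmer holding the right, the rancher must at least compensate total damage at k*: 58 + 149 = 207.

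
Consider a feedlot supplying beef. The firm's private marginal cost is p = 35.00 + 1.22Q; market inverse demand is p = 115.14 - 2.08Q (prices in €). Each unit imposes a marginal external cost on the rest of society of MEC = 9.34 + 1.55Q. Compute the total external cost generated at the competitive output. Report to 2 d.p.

€683.88

Market equilibrium (private): 35.00 + 1.22Q = 115.14 - 2.08Q → Q_m = 24.2848.
Total external cost = ∫₀^{Q_m} (9.34 + 1.55Q) dQ = 9.34×24.2848 + ½×1.55×24.2848² = 683.8775.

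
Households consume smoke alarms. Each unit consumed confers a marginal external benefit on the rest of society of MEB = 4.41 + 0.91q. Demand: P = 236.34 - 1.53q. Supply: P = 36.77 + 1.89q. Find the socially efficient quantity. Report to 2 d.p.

Social marginal benefit = demand + MEB = 240.75 - 0.62q.
Set SMB = MC: 240.75 - 0.62q = 36.77 + 1.89q → q* = 81.2669.

q* = 81.27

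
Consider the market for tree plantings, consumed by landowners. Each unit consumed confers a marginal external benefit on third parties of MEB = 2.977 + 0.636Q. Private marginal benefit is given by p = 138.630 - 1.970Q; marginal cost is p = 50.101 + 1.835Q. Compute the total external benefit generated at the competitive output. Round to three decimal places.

Market equilibrium (private): 50.101 + 1.835Q = 138.630 - 1.970Q → Q_m = 23.2665.
Total external benefit = ∫₀^{Q_m} (2.977 + 0.636Q) dQ = 2.977×23.2665 + ½×0.636×23.2665² = 241.4073.

241.407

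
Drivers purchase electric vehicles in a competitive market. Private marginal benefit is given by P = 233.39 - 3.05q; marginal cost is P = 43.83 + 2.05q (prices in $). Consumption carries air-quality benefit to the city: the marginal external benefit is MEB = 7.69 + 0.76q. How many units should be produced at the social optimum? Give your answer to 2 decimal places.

q* = 45.45

Social marginal benefit = demand + MEB = 241.08 - 2.29q.
Set SMB = MC: 241.08 - 2.29q = 43.83 + 2.05q → q* = 45.4493.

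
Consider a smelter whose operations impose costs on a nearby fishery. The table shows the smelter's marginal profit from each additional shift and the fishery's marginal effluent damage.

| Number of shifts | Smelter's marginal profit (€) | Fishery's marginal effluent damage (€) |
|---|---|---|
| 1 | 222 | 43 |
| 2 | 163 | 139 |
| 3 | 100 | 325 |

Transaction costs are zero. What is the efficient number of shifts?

2

Bargaining reaches the level where marginal profit last exceeds marginal effluent damage.
That holds through level 2 (163 ≥ 139) but not at 3 (100 < 325).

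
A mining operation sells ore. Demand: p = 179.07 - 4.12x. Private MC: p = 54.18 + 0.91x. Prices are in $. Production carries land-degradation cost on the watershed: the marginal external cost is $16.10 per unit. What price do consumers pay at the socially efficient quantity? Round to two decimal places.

P = $89.96

Social marginal cost = private MC + MEC = 70.28 + 0.91x.
Set SMC = demand: 70.28 + 0.91x = 179.07 - 4.12x → x* = 21.6282.
Consumer price on the demand curve at x*: 179.07 − 4.12×21.6282 = 89.9618.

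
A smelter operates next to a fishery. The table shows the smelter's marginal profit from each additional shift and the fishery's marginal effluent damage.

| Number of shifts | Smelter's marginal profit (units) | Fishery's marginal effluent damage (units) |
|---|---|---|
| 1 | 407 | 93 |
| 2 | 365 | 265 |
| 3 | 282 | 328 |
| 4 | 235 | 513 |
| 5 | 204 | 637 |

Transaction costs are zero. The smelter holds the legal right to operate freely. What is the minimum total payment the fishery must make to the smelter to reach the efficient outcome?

Left alone the smelter would choose level 5 (marginal profit stays positive).
Efficient level: k* = 2 (marginal profit ≥ marginal effluent damage through 2).
The fishery must at least cover the smelter's forgone profit from cutting 5→2: 282 + 235 + 204 = 721.

721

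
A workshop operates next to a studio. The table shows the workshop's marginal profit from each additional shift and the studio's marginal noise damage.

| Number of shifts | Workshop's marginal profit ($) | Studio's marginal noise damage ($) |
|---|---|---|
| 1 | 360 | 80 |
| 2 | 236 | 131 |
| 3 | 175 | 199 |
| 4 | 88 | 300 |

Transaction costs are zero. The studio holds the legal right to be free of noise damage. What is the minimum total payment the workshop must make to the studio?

Efficient level: marginal profit ≥ marginal noise damage through level 2, so k* = 2.
With the studio holding the right, the workshop must at least compensate total damage at k*: 80 + 131 = 211.

$211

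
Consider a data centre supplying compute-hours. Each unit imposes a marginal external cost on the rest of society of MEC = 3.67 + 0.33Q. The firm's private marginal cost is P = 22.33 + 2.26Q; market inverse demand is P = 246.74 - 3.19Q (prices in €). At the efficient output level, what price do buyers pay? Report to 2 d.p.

Social marginal cost = private MC + MEC = 26.00 + 2.59Q.
Set SMC = demand: 26.00 + 2.59Q = 246.74 - 3.19Q → Q* = 38.1903.
Consumer price on the demand curve at Q*: 246.74 − 3.19×38.1903 = 124.9129.

P = €124.91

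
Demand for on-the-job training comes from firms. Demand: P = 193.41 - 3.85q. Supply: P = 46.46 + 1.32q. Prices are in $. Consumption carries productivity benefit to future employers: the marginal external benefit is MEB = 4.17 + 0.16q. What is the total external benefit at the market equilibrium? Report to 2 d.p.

$183.16

Market equilibrium (private): 46.46 + 1.32q = 193.41 - 3.85q → q_m = 28.4236.
Total external benefit = ∫₀^{q_m} (4.17 + 0.16q) dq = 4.17×28.4236 + ½×0.16×28.4236² = 183.1585.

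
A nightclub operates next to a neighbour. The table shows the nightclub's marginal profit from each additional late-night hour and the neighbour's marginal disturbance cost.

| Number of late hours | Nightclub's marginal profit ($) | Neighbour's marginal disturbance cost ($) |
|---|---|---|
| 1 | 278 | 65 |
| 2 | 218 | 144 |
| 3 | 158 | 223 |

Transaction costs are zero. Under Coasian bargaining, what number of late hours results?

Bargaining reaches the level where marginal profit last exceeds marginal disturbance cost.
That holds through level 2 (218 ≥ 144) but not at 3 (158 < 223).

2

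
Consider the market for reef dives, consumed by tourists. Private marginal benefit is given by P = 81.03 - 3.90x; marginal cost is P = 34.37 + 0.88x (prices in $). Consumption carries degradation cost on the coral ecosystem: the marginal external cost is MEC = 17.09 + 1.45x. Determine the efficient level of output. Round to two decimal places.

Social marginal benefit = demand − MEC = 63.94 - 5.35x.
Set SMB = MC: 63.94 - 5.35x = 34.37 + 0.88x → x* = 4.7464.

x* = 4.75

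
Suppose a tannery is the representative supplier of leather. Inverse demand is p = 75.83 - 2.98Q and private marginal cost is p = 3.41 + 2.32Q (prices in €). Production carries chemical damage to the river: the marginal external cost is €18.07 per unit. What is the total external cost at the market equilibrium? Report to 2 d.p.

Market equilibrium (private): 3.41 + 2.32Q = 75.83 - 2.98Q → Q_m = 13.6642.
Total external cost = MEC × Q_m = 18.07 × 13.6642 = 246.9121.

€246.91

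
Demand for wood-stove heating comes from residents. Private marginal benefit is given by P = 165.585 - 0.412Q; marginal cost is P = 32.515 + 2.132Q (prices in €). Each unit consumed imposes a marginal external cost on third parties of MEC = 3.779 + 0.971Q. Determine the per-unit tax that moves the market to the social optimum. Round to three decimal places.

Social marginal benefit = demand − MEC = 161.806 - 1.383Q.
Set SMB = MC: 161.806 - 1.383Q = 32.515 + 2.132Q → Q* = 36.7826.
The Pigouvian tax equals MEC at Q*: 3.779 + 0.971×36.7826 = 39.4949.

tax = €39.495 per unit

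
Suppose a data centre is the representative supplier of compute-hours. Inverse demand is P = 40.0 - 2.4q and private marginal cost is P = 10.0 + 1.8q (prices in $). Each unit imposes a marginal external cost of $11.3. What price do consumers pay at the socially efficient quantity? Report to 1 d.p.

Social marginal cost = private MC + MEC = 21.3 + 1.8q.
Set SMC = demand: 21.3 + 1.8q = 40.0 - 2.4q → q* = 4.4524.
Consumer price on the demand curve at q*: 40.0 − 2.4×4.4524 = 29.3142.

P = $29.3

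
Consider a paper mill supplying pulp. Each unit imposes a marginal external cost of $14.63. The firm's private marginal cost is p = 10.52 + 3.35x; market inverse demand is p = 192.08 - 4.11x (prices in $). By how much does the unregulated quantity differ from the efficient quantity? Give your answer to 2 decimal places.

1.96 units

Market equilibrium (private): 10.52 + 3.35x = 192.08 - 4.11x → x_m = 24.3378.
Social marginal cost = private MC + MEC = 25.15 + 3.35x.
Set SMC = demand: 25.15 + 3.35x = 192.08 - 4.11x → x* = 22.3767.
Gap = |24.3378 − 22.3767| = 1.9611.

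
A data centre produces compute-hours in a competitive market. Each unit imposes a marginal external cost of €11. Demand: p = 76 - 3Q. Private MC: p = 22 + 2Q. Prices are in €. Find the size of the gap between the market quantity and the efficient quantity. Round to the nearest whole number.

2 units

Market equilibrium (private): 22 + 2Q = 76 - 3Q → Q_m = 10.8000.
Social marginal cost = private MC + MEC = 33 + 2Q.
Set SMC = demand: 33 + 2Q = 76 - 3Q → Q* = 8.6000.
Gap = |10.8000 − 8.6000| = 2.2000.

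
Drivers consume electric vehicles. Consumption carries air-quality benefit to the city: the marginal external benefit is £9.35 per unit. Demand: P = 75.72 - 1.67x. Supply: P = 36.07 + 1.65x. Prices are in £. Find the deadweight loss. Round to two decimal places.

Market equilibrium (private): 36.07 + 1.65x = 75.72 - 1.67x → x_m = 11.9428.
Social marginal benefit = demand + MEB = 85.07 - 1.67x.
Set SMB = MC: 85.07 - 1.67x = 36.07 + 1.65x → x* = 14.7590.
The welfare-loss triangle has base |x_m − x*| and height MEB(x_m) (the vertical gap between SMB and MC is zero at x* and MEB at x_m).
DWL = ½ × 2.8162 × 9.3500 = 13.1657.

DWL = £13.17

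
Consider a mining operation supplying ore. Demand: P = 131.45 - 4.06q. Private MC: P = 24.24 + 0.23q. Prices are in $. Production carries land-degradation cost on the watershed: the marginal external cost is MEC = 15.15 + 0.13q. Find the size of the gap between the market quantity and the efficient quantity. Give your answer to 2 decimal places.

Market equilibrium (private): 24.24 + 0.23q = 131.45 - 4.06q → q_m = 24.9907.
Social marginal cost = private MC + MEC = 39.39 + 0.36q.
Set SMC = demand: 39.39 + 0.36q = 131.45 - 4.06q → q* = 20.8281.
Gap = |24.9907 − 20.8281| = 4.1626.

4.16 units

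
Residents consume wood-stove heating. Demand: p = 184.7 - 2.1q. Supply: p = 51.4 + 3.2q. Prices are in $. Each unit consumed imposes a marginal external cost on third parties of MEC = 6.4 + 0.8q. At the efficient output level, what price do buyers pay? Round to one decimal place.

Social marginal benefit = demand − MEC = 178.3 - 2.9q.
Set SMB = MC: 178.3 - 2.9q = 51.4 + 3.2q → q* = 20.8033.
Consumer price on the demand curve at q*: 184.7 − 2.1×20.8033 = 141.0131.

P = $141.0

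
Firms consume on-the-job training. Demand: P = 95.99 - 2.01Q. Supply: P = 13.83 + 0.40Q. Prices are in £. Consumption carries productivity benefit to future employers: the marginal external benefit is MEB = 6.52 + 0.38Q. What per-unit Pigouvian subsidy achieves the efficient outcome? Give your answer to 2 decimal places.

subsidy = £23.12 per unit

Social marginal benefit = demand + MEB = 102.51 - 1.63Q.
Set SMB = MC: 102.51 - 1.63Q = 13.83 + 0.40Q → Q* = 43.6847.
The Pigouvian subsidy equals MEB at Q*: 6.52 + 0.38×43.6847 = 23.1202.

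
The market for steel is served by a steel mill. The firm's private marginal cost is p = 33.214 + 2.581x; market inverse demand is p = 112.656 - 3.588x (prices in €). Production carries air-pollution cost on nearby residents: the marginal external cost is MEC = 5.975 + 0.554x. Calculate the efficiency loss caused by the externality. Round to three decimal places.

Market equilibrium (private): 33.214 + 2.581x = 112.656 - 3.588x → x_m = 12.8776.
Social marginal cost = private MC + MEC = 39.189 + 3.135x.
Set SMC = demand: 39.189 + 3.135x = 112.656 - 3.588x → x* = 10.9277.
Height of the DWL triangle at x_m is SMC(x_m) − demand(x_m) = MEC(x_m) = 13.1092.
DWL = ½ × 1.9499 × 13.1092 = 12.7808.

DWL = €12.781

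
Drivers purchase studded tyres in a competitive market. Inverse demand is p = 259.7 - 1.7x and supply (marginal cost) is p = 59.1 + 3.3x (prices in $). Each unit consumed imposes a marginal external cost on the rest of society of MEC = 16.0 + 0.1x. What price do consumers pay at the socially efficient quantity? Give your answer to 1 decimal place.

P = $198.2

Social marginal benefit = demand − MEC = 243.7 - 1.8x.
Set SMB = MC: 243.7 - 1.8x = 59.1 + 3.3x → x* = 36.1961.
Consumer price on the demand curve at x*: 259.7 − 1.7×36.1961 = 198.1666.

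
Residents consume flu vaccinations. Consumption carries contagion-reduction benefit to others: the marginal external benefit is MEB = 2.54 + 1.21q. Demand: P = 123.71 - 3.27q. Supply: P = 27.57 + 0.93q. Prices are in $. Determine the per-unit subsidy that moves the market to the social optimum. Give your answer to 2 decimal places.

Social marginal benefit = demand + MEB = 126.25 - 2.06q.
Set SMB = MC: 126.25 - 2.06q = 27.57 + 0.93q → q* = 33.0033.
The Pigouvian subsidy equals MEB at q*: 2.54 + 1.21×33.0033 = 42.4740.

subsidy = $42.47 per unit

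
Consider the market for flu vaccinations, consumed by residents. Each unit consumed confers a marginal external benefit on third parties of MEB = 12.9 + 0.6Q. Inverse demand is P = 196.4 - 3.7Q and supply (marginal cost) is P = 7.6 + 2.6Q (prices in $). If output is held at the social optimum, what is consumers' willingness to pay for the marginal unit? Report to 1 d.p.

P = $65.5

Social marginal benefit = demand + MEB = 209.3 - 3.1Q.
Set SMB = MC: 209.3 - 3.1Q = 7.6 + 2.6Q → Q* = 35.3860.
Consumer price on the demand curve at Q*: 196.4 − 3.7×35.3860 = 65.4718.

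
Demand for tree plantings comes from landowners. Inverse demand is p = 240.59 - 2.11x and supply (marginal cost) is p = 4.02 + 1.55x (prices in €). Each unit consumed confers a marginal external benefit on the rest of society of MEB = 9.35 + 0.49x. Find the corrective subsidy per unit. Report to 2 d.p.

Social marginal benefit = demand + MEB = 249.94 - 1.62x.
Set SMB = MC: 249.94 - 1.62x = 4.02 + 1.55x → x* = 77.5773.
The Pigouvian subsidy equals MEB at x*: 9.35 + 0.49×77.5773 = 47.3629.

subsidy = €47.36 per unit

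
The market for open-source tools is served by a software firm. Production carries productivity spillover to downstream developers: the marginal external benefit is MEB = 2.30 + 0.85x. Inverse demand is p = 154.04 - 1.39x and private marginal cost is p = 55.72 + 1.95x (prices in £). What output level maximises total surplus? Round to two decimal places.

Social marginal cost = private MC − MEB = 53.42 + 1.10x.
Set SMC = demand: 53.42 + 1.10x = 154.04 - 1.39x → x* = 40.4096.

x* = 40.41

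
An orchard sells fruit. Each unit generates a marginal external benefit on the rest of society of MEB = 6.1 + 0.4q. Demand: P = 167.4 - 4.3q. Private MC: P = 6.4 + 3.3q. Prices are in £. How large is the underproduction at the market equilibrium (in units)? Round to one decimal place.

Market equilibrium (private): 6.4 + 3.3q = 167.4 - 4.3q → q_m = 21.1842.
Social marginal cost = private MC − MEB = 0.3 + 2.9q.
Set SMC = demand: 0.3 + 2.9q = 167.4 - 4.3q → q* = 23.2083.
Gap = |21.1842 − 23.2083| = 2.0241.

2.0 units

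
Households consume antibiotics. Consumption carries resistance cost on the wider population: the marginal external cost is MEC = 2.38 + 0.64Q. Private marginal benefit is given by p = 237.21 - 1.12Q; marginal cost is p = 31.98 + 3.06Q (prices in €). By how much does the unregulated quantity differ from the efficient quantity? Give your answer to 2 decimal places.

Market equilibrium (private): 31.98 + 3.06Q = 237.21 - 1.12Q → Q_m = 49.0981.
Social marginal benefit = demand − MEC = 234.83 - 1.76Q.
Set SMB = MC: 234.83 - 1.76Q = 31.98 + 3.06Q → Q* = 42.0851.
Gap = |49.0981 − 42.0851| = 7.0130.

7.01 units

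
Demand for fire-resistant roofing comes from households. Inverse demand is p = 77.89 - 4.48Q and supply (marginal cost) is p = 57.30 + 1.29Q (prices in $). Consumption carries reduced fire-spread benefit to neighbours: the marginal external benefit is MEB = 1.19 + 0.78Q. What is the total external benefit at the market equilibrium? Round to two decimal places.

$9.21

Market equilibrium (private): 57.30 + 1.29Q = 77.89 - 4.48Q → Q_m = 3.5685.
Total external benefit = ∫₀^{Q_m} (1.19 + 0.78Q) dQ = 1.19×3.5685 + ½×0.78×3.5685² = 9.2128.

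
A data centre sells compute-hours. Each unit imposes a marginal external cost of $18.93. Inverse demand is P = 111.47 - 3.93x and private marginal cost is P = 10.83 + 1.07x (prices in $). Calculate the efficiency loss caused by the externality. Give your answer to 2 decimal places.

DWL = $35.83

Market equilibrium (private): 10.83 + 1.07x = 111.47 - 3.93x → x_m = 20.1280.
Social marginal cost = private MC + MEC = 29.76 + 1.07x.
Set SMC = demand: 29.76 + 1.07x = 111.47 - 3.93x → x* = 16.3420.
Height of the DWL triangle at x_m is SMC(x_m) − demand(x_m) = MEC(x_m) = 18.9300.
DWL = ½ × 3.7860 × 18.9300 = 35.8345.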